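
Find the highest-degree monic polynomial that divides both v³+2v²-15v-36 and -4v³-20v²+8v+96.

v+3

Apply the Euclidean algorithm:
  v³+2v²-15v-36 = (-1/4)(-4v³-20v²+8v+96) + (-3v²-13v-12)
  -4v³-20v²+8v+96 = ((4/3)v+8/9)(-3v²-13v-12) + ((320/9)v+320/3)
  -3v²-13v-12 = (-(27/320)v-9/80)((320/9)v+320/3) + (0)
Last nonzero remainder: (320/9)v+320/3. Dividing through by 320/9 gives the monic gcd v+3.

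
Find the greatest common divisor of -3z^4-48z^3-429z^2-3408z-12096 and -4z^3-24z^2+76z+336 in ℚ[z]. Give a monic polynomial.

z+7

Repeated division with remainder:
  -3z^4-48z^3-429z^2-3408z-12096 = ((3/4)z+15/2)(-4z^3-24z^2+76z+336) + (-306z^2-4230z-14616)
  -4z^3-24z^2+76z+336 = ((2/153)z-266/2601)(-306z^2-4230z-14616) + (-(47840/289)z-334880/289)
  -306z^2-4230z-14616 = ((44217/23920)z+75429/5980)(-(47840/289)z-334880/289) + (0)
Last nonzero remainder: -(47840/289)z-334880/289. Dividing through by -47840/289 gives the monic gcd z+7.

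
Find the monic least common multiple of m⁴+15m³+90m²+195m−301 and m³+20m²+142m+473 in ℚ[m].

m⁵+26m⁴+255m³+1185m²+1844m−3311

Repeated division with remainder:
  m⁴+15m³+90m²+195m−301 = (m−5)(m³+20m²+142m+473) + (48m²+432m+2064)
  m³+20m²+142m+473 = ((1/48)m+11/48)(48m²+432m+2064) + (0)
Last nonzero remainder: 48m²+432m+2064. Dividing through by 48 gives the monic gcd m²+9m+43.
Then lcm(f, g) = f·g / gcd(f, g); expanding and making the result monic gives the answer.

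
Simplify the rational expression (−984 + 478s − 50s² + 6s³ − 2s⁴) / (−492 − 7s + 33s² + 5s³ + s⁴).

(8 − 2s)/(4 + s)

By polynomial division,
  −2s⁴ + 6s³ − 50s² + 478s − 984 = (−2)(s⁴ + 5s³ + 33s² − 7s − 492) + (16s³ + 16s² + 464s − 1968)
  s⁴ + 5s³ + 33s² − 7s − 492 = ((1/16)s + 1/4)(16s³ + 16s² + 464s − 1968) + (0)
Last nonzero remainder: 16s³ + 16s² + 464s − 1968. Dividing through by 16 gives the monic gcd s³ + s² + 29s − 123.
Cancel s³ + s² + 29s − 123 from numerator and denominator to get the reduced form.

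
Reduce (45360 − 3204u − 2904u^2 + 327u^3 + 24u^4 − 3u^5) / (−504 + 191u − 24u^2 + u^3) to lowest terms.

Repeated division with remainder:
  −3u^5 + 24u^4 + 327u^3 − 2904u^2 − 3204u + 45360 = (−3u^2 − 48u − 252)(u^3 − 24u^2 + 191u − 504) + (−1296u^2 + 20736u − 81648)
  u^3 − 24u^2 + 191u − 504 = (−(1/1296)u + 1/162)(−1296u^2 + 20736u − 81648) + (0)
Last nonzero remainder: −1296u^2 + 20736u − 81648. Dividing through by −1296 gives the monic gcd u^2 − 16u + 63.
Cancel u^2 − 16u + 63 from numerator and denominator to get the reduced form.

(720 + 132u − 24u^2 − 3u^3)/(−8 + u)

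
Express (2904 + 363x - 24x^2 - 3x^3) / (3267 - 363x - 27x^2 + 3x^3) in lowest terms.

Euclidean algorithm in ℚ[x]:
  -3x^3 - 24x^2 + 363x + 2904 = (-1)(3x^3 - 27x^2 - 363x + 3267) + (-51x^2 + 6171)
  3x^3 - 27x^2 - 363x + 3267 = (-(1/17)x + 9/17)(-51x^2 + 6171) + (0)
Last nonzero remainder: -51x^2 + 6171. Dividing through by -51 gives the monic gcd x^2 - 121.
Cancel x^2 - 121 from numerator and denominator to get the reduced form.

(-8 - x)/(-9 + x)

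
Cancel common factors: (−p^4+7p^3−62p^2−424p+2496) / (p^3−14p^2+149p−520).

By polynomial division,
  −p^4+7p^3−62p^2−424p+2496 = (−p−7)(p^3−14p^2+149p−520) + (−11p^2+99p−1144)
  p^3−14p^2+149p−520 = (−(1/11)p+5/11)(−11p^2+99p−1144) + (0)
Last nonzero remainder: −11p^2+99p−1144. Dividing through by −11 gives the monic gcd p^2−9p+104.
Cancel p^2−9p+104 from numerator and denominator to get the reduced form.

(−p^2−2p+24)/(p−5)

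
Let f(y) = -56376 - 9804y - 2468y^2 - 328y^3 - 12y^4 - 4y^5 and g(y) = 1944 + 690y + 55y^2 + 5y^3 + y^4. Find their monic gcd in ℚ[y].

By polynomial division,
  -4y^5 - 12y^4 - 328y^3 - 2468y^2 - 9804y - 56376 = (-4y + 8)(y^4 + 5y^3 + 55y^2 + 690y + 1944) + (-148y^3 - 148y^2 - 7548y - 71928)
  y^4 + 5y^3 + 55y^2 + 690y + 1944 = (-(1/148)y - 1/37)(-148y^3 - 148y^2 - 7548y - 71928) + (0)
Last nonzero remainder: -148y^3 - 148y^2 - 7548y - 71928. Dividing through by -148 gives the monic gcd y^3 + y^2 + 51y + 486.

486 + 51y + y^2 + y^3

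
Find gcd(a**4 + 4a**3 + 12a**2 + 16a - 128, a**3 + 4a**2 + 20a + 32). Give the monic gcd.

Apply the Euclidean algorithm:
  a**4 + 4a**3 + 12a**2 + 16a - 128 = (a)(a**3 + 4a**2 + 20a + 32) + (-8a**2 - 16a - 128)
  a**3 + 4a**2 + 20a + 32 = (-(1/8)a - 1/4)(-8a**2 - 16a - 128) + (0)
Last nonzero remainder: -8a**2 - 16a - 128. Dividing through by -8 gives the monic gcd a**2 + 2a + 16.

a**2 + 2a + 16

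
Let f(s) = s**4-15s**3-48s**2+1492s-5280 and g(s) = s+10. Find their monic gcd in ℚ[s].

By polynomial division,
  s**4-15s**3-48s**2+1492s-5280 = (s**3-25s**2+202s-528)(s+10) + (0)
The last nonzero remainder s+10 is already monic.

s+10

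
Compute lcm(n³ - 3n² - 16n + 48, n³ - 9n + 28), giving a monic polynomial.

n⁵ - 7n⁴ + 3n³ + 91n² - 304n + 336

By polynomial division,
  n³ - 3n² - 16n + 48 = (n³ - 9n + 28) + (-3n² - 7n + 20)
  n³ - 9n + 28 = (-(1/3)n + 7/9)(-3n² - 7n + 20) + ((28/9)n + 112/9)
  -3n² - 7n + 20 = (-(27/28)n + 45/28)((28/9)n + 112/9) + (0)
Last nonzero remainder: (28/9)n + 112/9. Dividing through by 28/9 gives the monic gcd n + 4.
Then lcm(f, g) = f·g / gcd(f, g); expanding and making the result monic gives the answer.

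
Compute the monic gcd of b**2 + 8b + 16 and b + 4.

b + 4

Euclidean algorithm in ℚ[b]:
  b**2 + 8b + 16 = (b + 4)(b + 4) + (0)
The last nonzero remainder b + 4 is already monic.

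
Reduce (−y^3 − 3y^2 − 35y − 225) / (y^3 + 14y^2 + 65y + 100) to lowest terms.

(−y^2 + 2y − 45)/(y^2 + 9y + 20)

Repeated division with remainder:
  −y^3 − 3y^2 − 35y − 225 = (−1)(y^3 + 14y^2 + 65y + 100) + (11y^2 + 30y − 125)
  y^3 + 14y^2 + 65y + 100 = ((1/11)y + 124/121)(11y^2 + 30y − 125) + ((5520/121)y + 27600/121)
  11y^2 + 30y − 125 = ((1331/5520)y − 605/1104)((5520/121)y + 27600/121) + (0)
Last nonzero remainder: (5520/121)y + 27600/121. Dividing through by 5520/121 gives the monic gcd y + 5.
Cancel y + 5 from numerator and denominator to get the reduced form.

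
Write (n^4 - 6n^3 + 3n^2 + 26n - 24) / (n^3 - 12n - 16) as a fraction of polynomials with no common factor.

By polynomial division,
  n^4 - 6n^3 + 3n^2 + 26n - 24 = (n - 6)(n^3 - 12n - 16) + (15n^2 - 30n - 120)
  n^3 - 12n - 16 = ((1/15)n + 2/15)(15n^2 - 30n - 120) + (0)
Last nonzero remainder: 15n^2 - 30n - 120. Dividing through by 15 gives the monic gcd n^2 - 2n - 8.
Cancel n^2 - 2n - 8 from numerator and denominator to get the reduced form.

(n^2 - 4n + 3)/(n + 2)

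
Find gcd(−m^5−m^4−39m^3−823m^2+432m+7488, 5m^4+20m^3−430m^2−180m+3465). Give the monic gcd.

Repeated division with remainder:
  −m^5−m^4−39m^3−823m^2+432m+7488 = (−(1/5)m+3/5)(5m^4+20m^3−430m^2−180m+3465) + (−137m^3−601m^2+1233m+5409)
  5m^4+20m^3−430m^2−180m+3465 = (−(5/137)m+265/18769)(−137m^3−601m^2+1233m+5409) + (−(7066800/18769)m^2+63601200/18769)
  −137m^3−601m^2+1233m+5409 = ((2571353/7066800)m+11280169/7066800)(−(7066800/18769)m^2+63601200/18769) + (0)
Last nonzero remainder: −(7066800/18769)m^2+63601200/18769. Dividing through by −7066800/18769 gives the monic gcd m^2−9.

m^2−9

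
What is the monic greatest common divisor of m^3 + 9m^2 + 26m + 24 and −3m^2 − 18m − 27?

m + 3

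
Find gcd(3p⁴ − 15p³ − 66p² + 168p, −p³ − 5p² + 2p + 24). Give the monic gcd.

By polynomial division,
  3p⁴ − 15p³ − 66p² + 168p = (−3p + 30)(−p³ − 5p² + 2p + 24) + (90p² + 180p − 720)
  −p³ − 5p² + 2p + 24 = (−(1/90)p − 1/30)(90p² + 180p − 720) + (0)
Last nonzero remainder: 90p² + 180p − 720. Dividing through by 90 gives the monic gcd p² + 2p − 8.

p² + 2p − 8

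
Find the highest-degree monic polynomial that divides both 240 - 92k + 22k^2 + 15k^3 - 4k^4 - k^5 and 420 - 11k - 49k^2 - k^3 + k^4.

-60 - 7k + 6k^2 + k^3

Repeated division with remainder:
  -k^5 - 4k^4 + 15k^3 + 22k^2 - 92k + 240 = (-k - 5)(k^4 - k^3 - 49k^2 - 11k + 420) + (-39k^3 - 234k^2 + 273k + 2340)
  k^4 - k^3 - 49k^2 - 11k + 420 = (-(1/39)k + 7/39)(-39k^3 - 234k^2 + 273k + 2340) + (0)
Last nonzero remainder: -39k^3 - 234k^2 + 273k + 2340. Dividing through by -39 gives the monic gcd k^3 + 6k^2 - 7k - 60.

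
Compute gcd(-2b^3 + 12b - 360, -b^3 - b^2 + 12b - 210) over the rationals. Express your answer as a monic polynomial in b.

b^2 - 6b + 30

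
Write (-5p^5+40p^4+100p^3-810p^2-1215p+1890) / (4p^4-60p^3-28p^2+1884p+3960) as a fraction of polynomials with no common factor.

(-5p^3+70p^2-275p+210)/(4p^2-84p+440)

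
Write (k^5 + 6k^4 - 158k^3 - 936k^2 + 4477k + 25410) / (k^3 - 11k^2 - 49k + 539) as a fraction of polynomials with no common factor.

(k^3 + 10k^2 - 41k - 330)/(k - 7)

By polynomial division,
  k^5 + 6k^4 - 158k^3 - 936k^2 + 4477k + 25410 = (k^2 + 17k + 78)(k^3 - 11k^2 - 49k + 539) + (216k^2 - 864k - 16632)
  k^3 - 11k^2 - 49k + 539 = ((1/216)k - 7/216)(216k^2 - 864k - 16632) + (0)
Last nonzero remainder: 216k^2 - 864k - 16632. Dividing through by 216 gives the monic gcd k^2 - 4k - 77.
Cancel k^2 - 4k - 77 from numerator and denominator to get the reduced form.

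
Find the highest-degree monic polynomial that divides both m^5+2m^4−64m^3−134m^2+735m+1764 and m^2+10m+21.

m^2+10m+21

Repeated division with remainder:
  m^5+2m^4−64m^3−134m^2+735m+1764 = (m^3−8m^2−5m+84)(m^2+10m+21) + (0)
The last nonzero remainder m^2+10m+21 is already monic.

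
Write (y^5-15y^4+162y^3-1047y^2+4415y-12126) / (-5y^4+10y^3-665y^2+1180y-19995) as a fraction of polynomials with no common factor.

Euclidean algorithm in ℚ[y]:
  y^5-15y^4+162y^3-1047y^2+4415y-12126 = (-(1/5)y+13/5)(-5y^4+10y^3-665y^2+1180y-19995) + (3y^3+918y^2-2652y+39861)
  -5y^4+10y^3-665y^2+1180y-19995 = (-(5/3)y+1540/3)(3y^3+918y^2-2652y+39861) + (-476325y^2+1428975y-20481975)
  3y^3+918y^2-2652y+39861 = (-(1/158775)y-103/52925)(-476325y^2+1428975y-20481975) + (0)
Last nonzero remainder: -476325y^2+1428975y-20481975. Dividing through by -476325 gives the monic gcd y^2-3y+43.
Cancel y^2-3y+43 from numerator and denominator to get the reduced form.

(-y^3+12y^2-83y+282)/(5y^2+5y+465)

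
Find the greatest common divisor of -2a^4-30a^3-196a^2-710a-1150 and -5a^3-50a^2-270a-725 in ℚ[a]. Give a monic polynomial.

By polynomial division,
  -2a^4-30a^3-196a^2-710a-1150 = ((2/5)a+2)(-5a^3-50a^2-270a-725) + (12a^2+120a+300)
  -5a^3-50a^2-270a-725 = (-(5/12)a)(12a^2+120a+300) + (-145a-725)
  12a^2+120a+300 = (-(12/145)a-12/29)(-145a-725) + (0)
Last nonzero remainder: -145a-725. Dividing through by -145 gives the monic gcd a+5.

a+5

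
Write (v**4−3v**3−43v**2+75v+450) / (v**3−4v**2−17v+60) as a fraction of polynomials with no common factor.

(v**3+2v**2−33v−90)/(v**2+v−12)

By polynomial division,
  v**4−3v**3−43v**2+75v+450 = (v+1)(v**3−4v**2−17v+60) + (−22v**2+32v+390)
  v**3−4v**2−17v+60 = (−(1/22)v+14/121)(−22v**2+32v+390) + (−(360/121)v+1800/121)
  −22v**2+32v+390 = ((1331/180)v+1573/60)(−(360/121)v+1800/121) + (0)
Last nonzero remainder: −(360/121)v+1800/121. Dividing through by −360/121 gives the monic gcd v−5.
Cancel v−5 from numerator and denominator to get the reduced form.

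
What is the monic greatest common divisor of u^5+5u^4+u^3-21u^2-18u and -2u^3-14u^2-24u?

u^2+3u

Repeated division with remainder:
  u^5+5u^4+u^3-21u^2-18u = (-(1/2)u^2+u-3/2)(-2u^3-14u^2-24u) + (-18u^2-54u)
  -2u^3-14u^2-24u = ((1/9)u+4/9)(-18u^2-54u) + (0)
Last nonzero remainder: -18u^2-54u. Dividing through by -18 gives the monic gcd u^2+3u.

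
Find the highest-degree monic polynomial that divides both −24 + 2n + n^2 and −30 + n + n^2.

Apply the Euclidean algorithm:
  n^2 + 2n − 24 = (n^2 + n − 30) + (n + 6)
  n^2 + n − 30 = (n − 5)(n + 6) + (0)
The last nonzero remainder n + 6 is already monic.

6 + n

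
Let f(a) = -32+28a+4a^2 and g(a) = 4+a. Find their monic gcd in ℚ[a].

Repeated division with remainder:
  4a^2+28a-32 = (4a+12)(a+4) + (-80)
  a+4 = (-(1/80)a-1/20)(-80) + (0)
The last nonzero remainder is the constant -80, so the polynomials are coprime and gcd = 1.

1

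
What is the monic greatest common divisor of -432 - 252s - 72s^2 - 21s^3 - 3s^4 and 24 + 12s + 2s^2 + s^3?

12 + s^2

By polynomial division,
  -3s^4 - 21s^3 - 72s^2 - 252s - 432 = (-3s - 15)(s^3 + 2s^2 + 12s + 24) + (-6s^2 - 72)
  s^3 + 2s^2 + 12s + 24 = (-(1/6)s - 1/3)(-6s^2 - 72) + (0)
Last nonzero remainder: -6s^2 - 72. Dividing through by -6 gives the monic gcd s^2 + 12.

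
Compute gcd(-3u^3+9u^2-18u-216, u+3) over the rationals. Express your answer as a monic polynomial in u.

Apply the Euclidean algorithm:
  -3u^3+9u^2-18u-216 = (-3u^2+18u-72)(u+3) + (0)
The last nonzero remainder u+3 is already monic.

u+3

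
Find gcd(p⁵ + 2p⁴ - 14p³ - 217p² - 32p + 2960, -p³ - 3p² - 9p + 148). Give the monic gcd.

p³ + 3p² + 9p - 148

Repeated division with remainder:
  p⁵ + 2p⁴ - 14p³ - 217p² - 32p + 2960 = (-p² + p + 20)(-p³ - 3p² - 9p + 148) + (0)
Last nonzero remainder: -p³ - 3p² - 9p + 148. Dividing through by -1 gives the monic gcd p³ + 3p² + 9p - 148.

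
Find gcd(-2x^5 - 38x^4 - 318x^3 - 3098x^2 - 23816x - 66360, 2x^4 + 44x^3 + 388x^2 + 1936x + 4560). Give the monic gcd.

By polynomial division,
  -2x^5 - 38x^4 - 318x^3 - 3098x^2 - 23816x - 66360 = (-x + 3)(2x^4 + 44x^3 + 388x^2 + 1936x + 4560) + (-62x^3 - 2326x^2 - 25064x - 80040)
  2x^4 + 44x^3 + 388x^2 + 1936x + 4560 = (-(1/31)x + 481/961)(-62x^3 - 2326x^2 - 25064x - 80040) + ((714690/961)x^2 + (11435040/961)x + 42881400/961)
  -62x^3 - 2326x^2 - 25064x - 80040 = (-(29791/357345)x - 640987/357345)((714690/961)x^2 + (11435040/961)x + 42881400/961) + (0)
Last nonzero remainder: (714690/961)x^2 + (11435040/961)x + 42881400/961. Dividing through by 714690/961 gives the monic gcd x^2 + 16x + 60.

x^2 + 16x + 60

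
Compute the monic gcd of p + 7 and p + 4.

Apply the Euclidean algorithm:
  p + 7 = (p + 4) + (3)
  p + 4 = ((1/3)p + 4/3)(3) + (0)
The last nonzero remainder is the constant 3, so the polynomials are coprime and gcd = 1.

1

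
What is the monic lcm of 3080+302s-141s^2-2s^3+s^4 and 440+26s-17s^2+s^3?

-33880-242s+1853s^2-119s^3-13s^4+s^5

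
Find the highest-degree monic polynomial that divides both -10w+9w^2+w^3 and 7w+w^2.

Euclidean algorithm in ℚ[w]:
  w^3+9w^2-10w = (w+2)(w^2+7w) + (-24w)
  w^2+7w = (-(1/24)w-7/24)(-24w) + (0)
Last nonzero remainder: -24w. Dividing through by -24 gives the monic gcd w.

w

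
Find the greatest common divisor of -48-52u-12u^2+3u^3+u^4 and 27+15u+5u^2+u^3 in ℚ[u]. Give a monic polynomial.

By polynomial division,
  u^4+3u^3-12u^2-52u-48 = (u-2)(u^3+5u^2+15u+27) + (-17u^2-49u+6)
  u^3+5u^2+15u+27 = (-(1/17)u-36/289)(-17u^2-49u+6) + ((2673/289)u+8019/289)
  -17u^2-49u+6 = (-(4913/2673)u+578/2673)((2673/289)u+8019/289) + (0)
Last nonzero remainder: (2673/289)u+8019/289. Dividing through by 2673/289 gives the monic gcd u+3.

3+u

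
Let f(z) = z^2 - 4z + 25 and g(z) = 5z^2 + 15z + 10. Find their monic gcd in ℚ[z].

1

Euclidean algorithm in ℚ[z]:
  z^2 - 4z + 25 = (1/5)(5z^2 + 15z + 10) + (-7z + 23)
  5z^2 + 15z + 10 = (-(5/7)z - 220/49)(-7z + 23) + (5550/49)
  -7z + 23 = (-(343/5550)z + 1127/5550)(5550/49) + (0)
The last nonzero remainder is the constant 5550/49, so the polynomials are coprime and gcd = 1.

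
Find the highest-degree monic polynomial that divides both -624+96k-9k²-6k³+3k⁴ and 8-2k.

Repeated division with remainder:
  3k⁴-6k³-9k²+96k-624 = (-(3/2)k³-3k²-(15/2)k-78)(-2k+8) + (0)
Last nonzero remainder: -2k+8. Dividing through by -2 gives the monic gcd k-4.

-4+k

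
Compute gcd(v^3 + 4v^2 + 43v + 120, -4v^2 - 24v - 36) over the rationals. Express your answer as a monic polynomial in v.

Apply the Euclidean algorithm:
  v^3 + 4v^2 + 43v + 120 = (-(1/4)v + 1/2)(-4v^2 - 24v - 36) + (46v + 138)
  -4v^2 - 24v - 36 = (-(2/23)v - 6/23)(46v + 138) + (0)
Last nonzero remainder: 46v + 138. Dividing through by 46 gives the monic gcd v + 3.

v + 3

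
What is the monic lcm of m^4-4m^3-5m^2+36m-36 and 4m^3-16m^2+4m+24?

Apply the Euclidean algorithm:
  m^4-4m^3-5m^2+36m-36 = ((1/4)m)(4m^3-16m^2+4m+24) + (-6m^2+30m-36)
  4m^3-16m^2+4m+24 = (-(2/3)m-2/3)(-6m^2+30m-36) + (0)
Last nonzero remainder: -6m^2+30m-36. Dividing through by -6 gives the monic gcd m^2-5m+6.
Then lcm(f, g) = f·g / gcd(f, g); expanding and making the result monic gives the answer.

m^5-3m^4-9m^3+31m^2-36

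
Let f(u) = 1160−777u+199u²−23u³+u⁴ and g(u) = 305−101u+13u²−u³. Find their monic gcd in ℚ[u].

−5+u

Repeated division with remainder:
  u⁴−23u³+199u²−777u+1160 = (−u+10)(−u³+13u²−101u+305) + (−32u²+538u−1890)
  −u³+13u²−101u+305 = ((1/32)u+61/512)(−32u²+538u−1890) + (−(27145/256)u+135725/256)
  −32u²+538u−1890 = ((8192/27145)u−96768/27145)(−(27145/256)u+135725/256) + (0)
Last nonzero remainder: −(27145/256)u+135725/256. Dividing through by −27145/256 gives the monic gcd u−5.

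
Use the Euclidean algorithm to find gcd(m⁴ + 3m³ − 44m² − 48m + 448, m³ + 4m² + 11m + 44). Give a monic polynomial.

Repeated division with remainder:
  m⁴ + 3m³ − 44m² − 48m + 448 = (m − 1)(m³ + 4m² + 11m + 44) + (−51m² − 81m + 492)
  m³ + 4m² + 11m + 44 = (−(1/51)m − 41/867)(−51m² − 81m + 492) + ((4860/289)m + 19440/289)
  −51m² − 81m + 492 = (−(4913/1620)m + 11849/1620)((4860/289)m + 19440/289) + (0)
Last nonzero remainder: (4860/289)m + 19440/289. Dividing through by 4860/289 gives the monic gcd m + 4.

m + 4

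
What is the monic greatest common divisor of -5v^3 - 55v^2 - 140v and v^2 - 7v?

v

Euclidean algorithm in ℚ[v]:
  -5v^3 - 55v^2 - 140v = (-5v - 90)(v^2 - 7v) + (-770v)
  v^2 - 7v = (-(1/770)v + 1/110)(-770v) + (0)
Last nonzero remainder: -770v. Dividing through by -770 gives the monic gcd v.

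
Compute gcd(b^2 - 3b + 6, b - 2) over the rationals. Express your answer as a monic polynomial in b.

By polynomial division,
  b^2 - 3b + 6 = (b - 1)(b - 2) + (4)
  b - 2 = ((1/4)b - 1/2)(4) + (0)
The last nonzero remainder is the constant 4, so the polynomials are coprime and gcd = 1.

1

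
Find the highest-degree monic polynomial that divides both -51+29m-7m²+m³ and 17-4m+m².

Apply the Euclidean algorithm:
  m³-7m²+29m-51 = (m-3)(m²-4m+17) + (0)
The last nonzero remainder m²-4m+17 is already monic.

17-4m+m²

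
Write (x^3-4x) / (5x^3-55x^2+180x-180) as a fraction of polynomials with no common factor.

(x^2+2x)/(5x^2-45x+90)

Euclidean algorithm in ℚ[x]:
  x^3-4x = (1/5)(5x^3-55x^2+180x-180) + (11x^2-40x+36)
  5x^3-55x^2+180x-180 = ((5/11)x-405/121)(11x^2-40x+36) + ((3600/121)x-7200/121)
  11x^2-40x+36 = ((1331/3600)x-121/200)((3600/121)x-7200/121) + (0)
Last nonzero remainder: (3600/121)x-7200/121. Dividing through by 3600/121 gives the monic gcd x-2.
Cancel x-2 from numerator and denominator to get the reduced form.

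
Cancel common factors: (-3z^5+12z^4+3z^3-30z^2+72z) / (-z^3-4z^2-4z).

(3z^3-18z^2+33z-36)/(z+2)

By polynomial division,
  -3z^5+12z^4+3z^3-30z^2+72z = (3z^2-24z+81)(-z^3-4z^2-4z) + (198z^2+396z)
  -z^3-4z^2-4z = (-(1/198)z-1/99)(198z^2+396z) + (0)
Last nonzero remainder: 198z^2+396z. Dividing through by 198 gives the monic gcd z^2+2z.
Cancel z^2+2z from numerator and denominator to get the reduced form.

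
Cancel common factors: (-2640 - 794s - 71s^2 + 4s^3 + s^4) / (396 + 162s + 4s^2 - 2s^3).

(-40 - 9s - s^2)/(6 + 2s)

By polynomial division,
  s^4 + 4s^3 - 71s^2 - 794s - 2640 = (-(1/2)s - 3)(-2s^3 + 4s^2 + 162s + 396) + (22s^2 - 110s - 1452)
  -2s^3 + 4s^2 + 162s + 396 = (-(1/11)s - 3/11)(22s^2 - 110s - 1452) + (0)
Last nonzero remainder: 22s^2 - 110s - 1452. Dividing through by 22 gives the monic gcd s^2 - 5s - 66.
Cancel s^2 - 5s - 66 from numerator and denominator to get the reduced form.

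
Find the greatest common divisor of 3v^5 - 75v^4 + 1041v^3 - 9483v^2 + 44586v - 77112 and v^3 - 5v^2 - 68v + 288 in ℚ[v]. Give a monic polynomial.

v^2 - 13v + 36

Apply the Euclidean algorithm:
  3v^5 - 75v^4 + 1041v^3 - 9483v^2 + 44586v - 77112 = (3v^2 - 60v + 945)(v^3 - 5v^2 - 68v + 288) + (-9702v^2 + 126126v - 349272)
  v^3 - 5v^2 - 68v + 288 = (-(1/9702)v - 4/4851)(-9702v^2 + 126126v - 349272) + (0)
Last nonzero remainder: -9702v^2 + 126126v - 349272. Dividing through by -9702 gives the monic gcd v^2 - 13v + 36.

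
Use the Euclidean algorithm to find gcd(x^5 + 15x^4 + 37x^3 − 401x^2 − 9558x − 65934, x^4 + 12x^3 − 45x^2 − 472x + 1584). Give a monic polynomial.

Euclidean algorithm in ℚ[x]:
  x^5 + 15x^4 + 37x^3 − 401x^2 − 9558x − 65934 = (x + 3)(x^4 + 12x^3 − 45x^2 − 472x + 1584) + (46x^3 + 206x^2 − 9726x − 70686)
  x^4 + 12x^3 − 45x^2 − 472x + 1584 = ((1/46)x + 173/1058)(46x^3 + 206x^2 − 9726x − 70686) + ((70225/529)x^2 + (1404500/529)x + 6952275/529)
  46x^3 + 206x^2 − 9726x − 70686 = ((24334/70225)x − 377706/70225)((70225/529)x^2 + (1404500/529)x + 6952275/529) + (0)
Last nonzero remainder: (70225/529)x^2 + (1404500/529)x + 6952275/529. Dividing through by 70225/529 gives the monic gcd x^2 + 20x + 99.

x^2 + 20x + 99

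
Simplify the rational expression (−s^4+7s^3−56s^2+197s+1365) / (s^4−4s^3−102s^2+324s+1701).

By polynomial division,
  −s^4+7s^3−56s^2+197s+1365 = (−1)(s^4−4s^3−102s^2+324s+1701) + (3s^3−158s^2+521s+3066)
  s^4−4s^3−102s^2+324s+1701 = ((1/3)s+146/9)(3s^3−158s^2+521s+3066) + ((20587/9)s^2−(82348/9)s−144109/3)
  3s^3−158s^2+521s+3066 = ((27/20587)s−1314/20587)((20587/9)s^2−(82348/9)s−144109/3) + (0)
Last nonzero remainder: (20587/9)s^2−(82348/9)s−144109/3. Dividing through by 20587/9 gives the monic gcd s^2−4s−21.
Cancel s^2−4s−21 from numerator and denominator to get the reduced form.

(−s^2+3s−65)/(s^2−81)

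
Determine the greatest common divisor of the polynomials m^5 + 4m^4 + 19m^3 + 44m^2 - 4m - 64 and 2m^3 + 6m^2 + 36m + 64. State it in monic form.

Repeated division with remainder:
  m^5 + 4m^4 + 19m^3 + 44m^2 - 4m - 64 = ((1/2)m^2 + (1/2)m - 1)(2m^3 + 6m^2 + 36m + 64) + (0)
Last nonzero remainder: 2m^3 + 6m^2 + 36m + 64. Dividing through by 2 gives the monic gcd m^3 + 3m^2 + 18m + 32.

m^3 + 3m^2 + 18m + 32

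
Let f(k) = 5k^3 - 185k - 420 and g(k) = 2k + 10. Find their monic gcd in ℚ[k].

By polynomial division,
  5k^3 - 185k - 420 = ((5/2)k^2 - (25/2)k - 30)(2k + 10) + (-120)
  2k + 10 = (-(1/60)k - 1/12)(-120) + (0)
The last nonzero remainder is the constant -120, so the polynomials are coprime and gcd = 1.

1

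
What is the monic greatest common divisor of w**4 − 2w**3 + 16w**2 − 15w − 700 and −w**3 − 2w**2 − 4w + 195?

Repeated division with remainder:
  w**4 − 2w**3 + 16w**2 − 15w − 700 = (−w + 4)(−w**3 − 2w**2 − 4w + 195) + (20w**2 + 196w − 1480)
  −w**3 − 2w**2 − 4w + 195 = (−(1/20)w + 39/100)(20w**2 + 196w − 1480) + (−(3861/25)w + 3861/5)
  20w**2 + 196w − 1480 = (−(500/3861)w − 7400/3861)(−(3861/25)w + 3861/5) + (0)
Last nonzero remainder: −(3861/25)w + 3861/5. Dividing through by −3861/25 gives the monic gcd w − 5.

w − 5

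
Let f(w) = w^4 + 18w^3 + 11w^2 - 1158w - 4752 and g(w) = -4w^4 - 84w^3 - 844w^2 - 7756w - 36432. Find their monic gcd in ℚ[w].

w^2 + 20w + 99

Repeated division with remainder:
  w^4 + 18w^3 + 11w^2 - 1158w - 4752 = (-1/4)(-4w^4 - 84w^3 - 844w^2 - 7756w - 36432) + (-3w^3 - 200w^2 - 3097w - 13860)
  -4w^4 - 84w^3 - 844w^2 - 7756w - 36432 = ((4/3)w - 548/9)(-3w^3 - 200w^2 - 3097w - 13860) + (-(80032/9)w^2 - (1600640/9)w - 880352)
  -3w^3 - 200w^2 - 3097w - 13860 = ((27/80032)w + 315/20008)(-(80032/9)w^2 - (1600640/9)w - 880352) + (0)
Last nonzero remainder: -(80032/9)w^2 - (1600640/9)w - 880352. Dividing through by -80032/9 gives the monic gcd w^2 + 20w + 99.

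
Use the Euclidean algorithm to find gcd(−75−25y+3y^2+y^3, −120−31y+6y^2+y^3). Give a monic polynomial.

Repeated division with remainder:
  y^3+3y^2−25y−75 = (y^3+6y^2−31y−120) + (−3y^2+6y+45)
  y^3+6y^2−31y−120 = (−(1/3)y−8/3)(−3y^2+6y+45) + (0)
Last nonzero remainder: −3y^2+6y+45. Dividing through by −3 gives the monic gcd y^2−2y−15.

−15−2y+y^2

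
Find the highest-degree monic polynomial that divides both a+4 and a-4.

Repeated division with remainder:
  a+4 = (a-4) + (8)
  a-4 = ((1/8)a-1/2)(8) + (0)
The last nonzero remainder is the constant 8, so the polynomials are coprime and gcd = 1.

1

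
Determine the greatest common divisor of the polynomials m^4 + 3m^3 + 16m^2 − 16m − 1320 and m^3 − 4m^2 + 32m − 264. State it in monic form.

Apply the Euclidean algorithm:
  m^4 + 3m^3 + 16m^2 − 16m − 1320 = (m + 7)(m^3 − 4m^2 + 32m − 264) + (12m^2 + 24m + 528)
  m^3 − 4m^2 + 32m − 264 = ((1/12)m − 1/2)(12m^2 + 24m + 528) + (0)
Last nonzero remainder: 12m^2 + 24m + 528. Dividing through by 12 gives the monic gcd m^2 + 2m + 44.

m^2 + 2m + 44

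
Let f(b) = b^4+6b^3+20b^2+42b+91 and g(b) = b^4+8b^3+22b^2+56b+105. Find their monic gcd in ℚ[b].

b^2+7

Euclidean algorithm in ℚ[b]:
  b^4+6b^3+20b^2+42b+91 = (b^4+8b^3+22b^2+56b+105) + (-2b^3-2b^2-14b-14)
  b^4+8b^3+22b^2+56b+105 = (-(1/2)b-7/2)(-2b^3-2b^2-14b-14) + (8b^2+56)
  -2b^3-2b^2-14b-14 = (-(1/4)b-1/4)(8b^2+56) + (0)
Last nonzero remainder: 8b^2+56. Dividing through by 8 gives the monic gcd b^2+7.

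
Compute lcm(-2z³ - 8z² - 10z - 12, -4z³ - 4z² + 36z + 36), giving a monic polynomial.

Euclidean algorithm in ℚ[z]:
  -2z³ - 8z² - 10z - 12 = (1/2)(-4z³ - 4z² + 36z + 36) + (-6z² - 28z - 30)
  -4z³ - 4z² + 36z + 36 = ((2/3)z - 22/9)(-6z² - 28z - 30) + (-(112/9)z - 112/3)
  -6z² - 28z - 30 = ((27/56)z + 45/56)(-(112/9)z - 112/3) + (0)
Last nonzero remainder: -(112/9)z - 112/3. Dividing through by -112/9 gives the monic gcd z + 3.
Then lcm(f, g) = f·g / gcd(f, g); expanding and making the result monic gives the answer.

z⁵ + 2z⁴ - 6z³ - 16z² - 27z - 18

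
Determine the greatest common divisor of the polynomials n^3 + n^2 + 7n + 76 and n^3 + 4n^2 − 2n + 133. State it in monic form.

Apply the Euclidean algorithm:
  n^3 + n^2 + 7n + 76 = (n^3 + 4n^2 − 2n + 133) + (−3n^2 + 9n − 57)
  n^3 + 4n^2 − 2n + 133 = (−(1/3)n − 7/3)(−3n^2 + 9n − 57) + (0)
Last nonzero remainder: −3n^2 + 9n − 57. Dividing through by −3 gives the monic gcd n^2 − 3n + 19.

n^2 − 3n + 19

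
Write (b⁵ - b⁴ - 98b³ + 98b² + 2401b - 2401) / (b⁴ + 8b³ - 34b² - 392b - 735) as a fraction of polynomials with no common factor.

(b³ - b² - 49b + 49)/(b² + 8b + 15)

Repeated division with remainder:
  b⁵ - b⁴ - 98b³ + 98b² + 2401b - 2401 = (b - 9)(b⁴ + 8b³ - 34b² - 392b - 735) + (8b³ + 184b² - 392b - 9016)
  b⁴ + 8b³ - 34b² - 392b - 735 = ((1/8)b - 15/8)(8b³ + 184b² - 392b - 9016) + (360b² - 17640)
  8b³ + 184b² - 392b - 9016 = ((1/45)b + 23/45)(360b² - 17640) + (0)
Last nonzero remainder: 360b² - 17640. Dividing through by 360 gives the monic gcd b² - 49.
Cancel b² - 49 from numerator and denominator to get the reduced form.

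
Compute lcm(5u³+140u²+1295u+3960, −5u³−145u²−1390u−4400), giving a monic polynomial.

u⁴+38u³+539u²+3382u+7920

Apply the Euclidean algorithm:
  5u³+140u²+1295u+3960 = (−1)(−5u³−145u²−1390u−4400) + (−5u²−95u−440)
  −5u³−145u²−1390u−4400 = (u+10)(−5u²−95u−440) + (0)
Last nonzero remainder: −5u²−95u−440. Dividing through by −5 gives the monic gcd u²+19u+88.
Then lcm(f, g) = f·g / gcd(f, g); expanding and making the result monic gives the answer.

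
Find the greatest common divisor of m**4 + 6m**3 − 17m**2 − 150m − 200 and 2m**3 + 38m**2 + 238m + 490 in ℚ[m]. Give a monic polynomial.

Repeated division with remainder:
  m**4 + 6m**3 − 17m**2 − 150m − 200 = ((1/2)m − 13/2)(2m**3 + 38m**2 + 238m + 490) + (111m**2 + 1152m + 2985)
  2m**3 + 38m**2 + 238m + 490 = ((2/111)m + 638/4107)(111m**2 + 1152m + 2985) + ((7200/1369)m + 36000/1369)
  111m**2 + 1152m + 2985 = ((50653/2400)m + 272431/2400)((7200/1369)m + 36000/1369) + (0)
Last nonzero remainder: (7200/1369)m + 36000/1369. Dividing through by 7200/1369 gives the monic gcd m + 5.

m + 5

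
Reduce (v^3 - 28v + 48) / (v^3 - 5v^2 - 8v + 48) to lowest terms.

(v^2 + 4v - 12)/(v^2 - v - 12)

Repeated division with remainder:
  v^3 - 28v + 48 = (v^3 - 5v^2 - 8v + 48) + (5v^2 - 20v)
  v^3 - 5v^2 - 8v + 48 = ((1/5)v - 1/5)(5v^2 - 20v) + (-12v + 48)
  5v^2 - 20v = (-(5/12)v)(-12v + 48) + (0)
Last nonzero remainder: -12v + 48. Dividing through by -12 gives the monic gcd v - 4.
Cancel v - 4 from numerator and denominator to get the reduced form.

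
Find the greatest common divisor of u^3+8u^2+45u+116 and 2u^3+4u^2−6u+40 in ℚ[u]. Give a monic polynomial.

u+4

Apply the Euclidean algorithm:
  u^3+8u^2+45u+116 = (1/2)(2u^3+4u^2−6u+40) + (6u^2+48u+96)
  2u^3+4u^2−6u+40 = ((1/3)u−2)(6u^2+48u+96) + (58u+232)
  6u^2+48u+96 = ((3/29)u+12/29)(58u+232) + (0)
Last nonzero remainder: 58u+232. Dividing through by 58 gives the monic gcd u+4.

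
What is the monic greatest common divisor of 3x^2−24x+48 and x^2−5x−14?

1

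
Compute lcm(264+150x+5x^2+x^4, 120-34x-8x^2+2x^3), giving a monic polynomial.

3960+138x-861x^2+110x^3+20x^4-8x^5+x^6

Repeated division with remainder:
  x^4+5x^2+150x+264 = ((1/2)x+2)(2x^3-8x^2-34x+120) + (38x^2+158x+24)
  2x^3-8x^2-34x+120 = ((1/19)x-155/361)(38x^2+158x+24) + ((11760/361)x+47040/361)
  38x^2+158x+24 = ((6859/5880)x+361/1960)((11760/361)x+47040/361) + (0)
Last nonzero remainder: (11760/361)x+47040/361. Dividing through by 11760/361 gives the monic gcd x+4.
Then lcm(f, g) = f·g / gcd(f, g); expanding and making the result monic gives the answer.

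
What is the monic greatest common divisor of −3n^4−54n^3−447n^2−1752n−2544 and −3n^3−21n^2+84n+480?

n+4

Euclidean algorithm in ℚ[n]:
  −3n^4−54n^3−447n^2−1752n−2544 = (n+11)(−3n^3−21n^2+84n+480) + (−300n^2−3156n−7824)
  −3n^3−21n^2+84n+480 = ((1/100)n−22/625)(−300n^2−3156n−7824) + ((31968/625)n+127872/625)
  −300n^2−3156n−7824 = (−(15625/2664)n−101875/2664)((31968/625)n+127872/625) + (0)
Last nonzero remainder: (31968/625)n+127872/625. Dividing through by 31968/625 gives the monic gcd n+4.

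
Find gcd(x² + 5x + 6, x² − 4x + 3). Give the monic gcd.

1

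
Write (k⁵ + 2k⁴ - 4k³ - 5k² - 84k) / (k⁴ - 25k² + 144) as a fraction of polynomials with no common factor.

(k³ + k² + 7k)/(k² - k - 12)

By polynomial division,
  k⁵ + 2k⁴ - 4k³ - 5k² - 84k = (k + 2)(k⁴ - 25k² + 144) + (21k³ + 45k² - 228k - 288)
  k⁴ - 25k² + 144 = ((1/21)k - 5/49)(21k³ + 45k² - 228k - 288) + (-(468/49)k² - (468/49)k + 5616/49)
  21k³ + 45k² - 228k - 288 = (-(343/156)k - 98/39)(-(468/49)k² - (468/49)k + 5616/49) + (0)
Last nonzero remainder: -(468/49)k² - (468/49)k + 5616/49. Dividing through by -468/49 gives the monic gcd k² + k - 12.
Cancel k² + k - 12 from numerator and denominator to get the reduced form.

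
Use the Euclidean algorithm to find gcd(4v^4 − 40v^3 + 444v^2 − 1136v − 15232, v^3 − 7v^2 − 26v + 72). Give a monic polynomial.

v + 4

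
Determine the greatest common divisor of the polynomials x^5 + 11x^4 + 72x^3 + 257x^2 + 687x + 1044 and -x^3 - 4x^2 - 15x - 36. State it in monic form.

By polynomial division,
  x^5 + 11x^4 + 72x^3 + 257x^2 + 687x + 1044 = (-x^2 - 7x - 29)(-x^3 - 4x^2 - 15x - 36) + (0)
Last nonzero remainder: -x^3 - 4x^2 - 15x - 36. Dividing through by -1 gives the monic gcd x^3 + 4x^2 + 15x + 36.

x^3 + 4x^2 + 15x + 36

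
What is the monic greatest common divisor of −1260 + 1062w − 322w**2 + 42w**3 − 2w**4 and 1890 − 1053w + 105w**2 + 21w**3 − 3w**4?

−90 + 63w − 14w**2 + w**3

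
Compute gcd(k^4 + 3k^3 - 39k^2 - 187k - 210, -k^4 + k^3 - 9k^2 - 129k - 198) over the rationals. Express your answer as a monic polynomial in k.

k^2 + 5k + 6

Repeated division with remainder:
  k^4 + 3k^3 - 39k^2 - 187k - 210 = (-1)(-k^4 + k^3 - 9k^2 - 129k - 198) + (4k^3 - 48k^2 - 316k - 408)
  -k^4 + k^3 - 9k^2 - 129k - 198 = (-(1/4)k - 11/4)(4k^3 - 48k^2 - 316k - 408) + (-220k^2 - 1100k - 1320)
  4k^3 - 48k^2 - 316k - 408 = (-(1/55)k + 17/55)(-220k^2 - 1100k - 1320) + (0)
Last nonzero remainder: -220k^2 - 1100k - 1320. Dividing through by -220 gives the monic gcd k^2 + 5k + 6.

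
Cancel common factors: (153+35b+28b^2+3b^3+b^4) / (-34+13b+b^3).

(9+b+b^2)/(-2+b)

Euclidean algorithm in ℚ[b]:
  b^4+3b^3+28b^2+35b+153 = (b+3)(b^3+13b-34) + (15b^2+30b+255)
  b^3+13b-34 = ((1/15)b-2/15)(15b^2+30b+255) + (0)
Last nonzero remainder: 15b^2+30b+255. Dividing through by 15 gives the monic gcd b^2+2b+17.
Cancel b^2+2b+17 from numerator and denominator to get the reduced form.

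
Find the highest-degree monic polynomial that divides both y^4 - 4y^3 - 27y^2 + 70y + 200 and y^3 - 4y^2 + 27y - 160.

y - 5

Apply the Euclidean algorithm:
  y^4 - 4y^3 - 27y^2 + 70y + 200 = (y)(y^3 - 4y^2 + 27y - 160) + (-54y^2 + 230y + 200)
  y^3 - 4y^2 + 27y - 160 = (-(1/54)y - 7/1458)(-54y^2 + 230y + 200) + ((23188/729)y - 115940/729)
  -54y^2 + 230y + 200 = (-(19683/11594)y - 7290/5797)((23188/729)y - 115940/729) + (0)
Last nonzero remainder: (23188/729)y - 115940/729. Dividing through by 23188/729 gives the monic gcd y - 5.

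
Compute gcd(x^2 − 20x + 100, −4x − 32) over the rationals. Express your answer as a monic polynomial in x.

1

Euclidean algorithm in ℚ[x]:
  x^2 − 20x + 100 = (−(1/4)x + 7)(−4x − 32) + (324)
  −4x − 32 = (−(1/81)x − 8/81)(324) + (0)
The last nonzero remainder is the constant 324, so the polynomials are coprime and gcd = 1.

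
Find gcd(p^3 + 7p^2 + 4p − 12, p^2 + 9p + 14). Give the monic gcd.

p + 2

Apply the Euclidean algorithm:
  p^3 + 7p^2 + 4p − 12 = (p − 2)(p^2 + 9p + 14) + (8p + 16)
  p^2 + 9p + 14 = ((1/8)p + 7/8)(8p + 16) + (0)
Last nonzero remainder: 8p + 16. Dividing through by 8 gives the monic gcd p + 2.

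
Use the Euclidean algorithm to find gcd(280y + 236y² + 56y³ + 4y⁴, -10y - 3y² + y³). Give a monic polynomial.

2y + y²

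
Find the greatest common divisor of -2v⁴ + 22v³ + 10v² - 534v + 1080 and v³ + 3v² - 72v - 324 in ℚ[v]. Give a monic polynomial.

Repeated division with remainder:
  -2v⁴ + 22v³ + 10v² - 534v + 1080 = (-2v + 28)(v³ + 3v² - 72v - 324) + (-218v² + 834v + 10152)
  v³ + 3v² - 72v - 324 = (-(1/218)v - 372/11881)(-218v² + 834v + 10152) + ((8100/11881)v - 72900/11881)
  -218v² + 834v + 10152 = (-(1295029/4050)v - 1116814/675)((8100/11881)v - 72900/11881) + (0)
Last nonzero remainder: (8100/11881)v - 72900/11881. Dividing through by 8100/11881 gives the monic gcd v - 9.

v - 9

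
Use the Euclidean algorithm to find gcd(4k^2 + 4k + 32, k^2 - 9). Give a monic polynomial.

1

Apply the Euclidean algorithm:
  4k^2 + 4k + 32 = (4)(k^2 - 9) + (4k + 68)
  k^2 - 9 = ((1/4)k - 17/4)(4k + 68) + (280)
  4k + 68 = ((1/70)k + 17/70)(280) + (0)
The last nonzero remainder is the constant 280, so the polynomials are coprime and gcd = 1.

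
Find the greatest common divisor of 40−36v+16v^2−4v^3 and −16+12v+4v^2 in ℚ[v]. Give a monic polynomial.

Apply the Euclidean algorithm:
  −4v^3+16v^2−36v+40 = (−v+7)(4v^2+12v−16) + (−136v+152)
  4v^2+12v−16 = (−(1/34)v−35/289)(−136v+152) + (696/289)
  −136v+152 = (−(4913/87)v+5491/87)(696/289) + (0)
The last nonzero remainder is the constant 696/289, so the polynomials are coprime and gcd = 1.

1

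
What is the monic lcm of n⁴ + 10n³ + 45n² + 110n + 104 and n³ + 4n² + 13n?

n⁵ + 10n⁴ + 45n³ + 110n² + 104n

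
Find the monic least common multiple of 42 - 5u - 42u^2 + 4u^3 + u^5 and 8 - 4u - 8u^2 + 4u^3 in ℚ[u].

-84 + 52u + 79u^2 - 50u^3 + 4u^4 - 2u^5 + u^6

By polynomial division,
  u^5 + 4u^3 - 42u^2 - 5u + 42 = ((1/4)u^2 + (1/2)u + 9/4)(4u^3 - 8u^2 - 4u + 8) + (-24u^2 + 24)
  4u^3 - 8u^2 - 4u + 8 = (-(1/6)u + 1/3)(-24u^2 + 24) + (0)
Last nonzero remainder: -24u^2 + 24. Dividing through by -24 gives the monic gcd u^2 - 1.
Then lcm(f, g) = f·g / gcd(f, g); expanding and making the result monic gives the answer.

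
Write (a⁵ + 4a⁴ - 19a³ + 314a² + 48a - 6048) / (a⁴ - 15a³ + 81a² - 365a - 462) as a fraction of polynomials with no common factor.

(a³ + 9a² - 16a - 144)/(a² - 10a - 11)

Repeated division with remainder:
  a⁵ + 4a⁴ - 19a³ + 314a² + 48a - 6048 = (a + 19)(a⁴ - 15a³ + 81a² - 365a - 462) + (185a³ - 860a² + 7445a + 2730)
  a⁴ - 15a³ + 81a² - 365a - 462 = ((1/185)a - 383/6845)(185a³ - 860a² + 7445a + 2730) + (-(10080/1369)a² + (50400/1369)a - 423360/1369)
  185a³ - 860a² + 7445a + 2730 = (-(50653/2016)a - 17797/2016)(-(10080/1369)a² + (50400/1369)a - 423360/1369) + (0)
Last nonzero remainder: -(10080/1369)a² + (50400/1369)a - 423360/1369. Dividing through by -10080/1369 gives the monic gcd a² - 5a + 42.
Cancel a² - 5a + 42 from numerator and denominator to get the reduced form.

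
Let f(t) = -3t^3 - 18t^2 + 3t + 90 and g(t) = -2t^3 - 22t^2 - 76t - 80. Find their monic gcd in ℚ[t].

t + 5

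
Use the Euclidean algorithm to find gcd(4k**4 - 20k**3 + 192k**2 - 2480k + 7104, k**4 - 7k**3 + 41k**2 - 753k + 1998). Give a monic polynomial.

k**2 + 5k + 74

Repeated division with remainder:
  4k**4 - 20k**3 + 192k**2 - 2480k + 7104 = (4)(k**4 - 7k**3 + 41k**2 - 753k + 1998) + (8k**3 + 28k**2 + 532k - 888)
  k**4 - 7k**3 + 41k**2 - 753k + 1998 = ((1/8)k - 21/16)(8k**3 + 28k**2 + 532k - 888) + ((45/4)k**2 + (225/4)k + 1665/2)
  8k**3 + 28k**2 + 532k - 888 = ((32/45)k - 16/15)((45/4)k**2 + (225/4)k + 1665/2) + (0)
Last nonzero remainder: (45/4)k**2 + (225/4)k + 1665/2. Dividing through by 45/4 gives the monic gcd k**2 + 5k + 74.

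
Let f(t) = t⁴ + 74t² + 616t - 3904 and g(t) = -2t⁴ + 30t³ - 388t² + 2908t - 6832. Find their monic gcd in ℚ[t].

t³ - 8t² + 138t - 488

Repeated division with remainder:
  t⁴ + 74t² + 616t - 3904 = (-1/2)(-2t⁴ + 30t³ - 388t² + 2908t - 6832) + (15t³ - 120t² + 2070t - 7320)
  -2t⁴ + 30t³ - 388t² + 2908t - 6832 = (-(2/15)t + 14/15)(15t³ - 120t² + 2070t - 7320) + (0)
Last nonzero remainder: 15t³ - 120t² + 2070t - 7320. Dividing through by 15 gives the monic gcd t³ - 8t² + 138t - 488.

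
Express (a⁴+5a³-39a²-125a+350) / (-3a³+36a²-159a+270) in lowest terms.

(-a³-10a²-11a+70)/(3a²-21a+54)

Euclidean algorithm in ℚ[a]:
  a⁴+5a³-39a²-125a+350 = (-(1/3)a-17/3)(-3a³+36a²-159a+270) + (112a²-936a+1880)
  -3a³+36a²-159a+270 = (-(3/112)a+153/1568)(112a²-936a+1880) + (-(3393/196)a+16965/196)
  112a²-936a+1880 = (-(21952/3393)a+73696/3393)(-(3393/196)a+16965/196) + (0)
Last nonzero remainder: -(3393/196)a+16965/196. Dividing through by -3393/196 gives the monic gcd a-5.
Cancel a-5 from numerator and denominator to get the reduced form.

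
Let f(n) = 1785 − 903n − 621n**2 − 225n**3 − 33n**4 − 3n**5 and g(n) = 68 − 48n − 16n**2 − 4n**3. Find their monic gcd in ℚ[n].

−17 + 12n + 4n**2 + n**3

Repeated division with remainder:
  −3n**5 − 33n**4 − 225n**3 − 621n**2 − 903n + 1785 = ((3/4)n**2 + (21/4)n + 105/4)(−4n**3 − 16n**2 − 48n + 68) + (0)
Last nonzero remainder: −4n**3 − 16n**2 − 48n + 68. Dividing through by −4 gives the monic gcd n**3 + 4n**2 + 12n − 17.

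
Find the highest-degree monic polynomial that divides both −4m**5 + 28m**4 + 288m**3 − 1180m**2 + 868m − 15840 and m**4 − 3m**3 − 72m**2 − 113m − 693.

Repeated division with remainder:
  −4m**5 + 28m**4 + 288m**3 − 1180m**2 + 868m − 15840 = (−4m + 16)(m**4 − 3m**3 − 72m**2 − 113m − 693) + (48m**3 − 480m**2 − 96m − 4752)
  m**4 − 3m**3 − 72m**2 − 113m − 693 = ((1/48)m + 7/48)(48m**3 − 480m**2 − 96m − 4752) + (0)
Last nonzero remainder: 48m**3 − 480m**2 − 96m − 4752. Dividing through by 48 gives the monic gcd m**3 − 10m**2 − 2m − 99.

m**3 − 10m**2 − 2m − 99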